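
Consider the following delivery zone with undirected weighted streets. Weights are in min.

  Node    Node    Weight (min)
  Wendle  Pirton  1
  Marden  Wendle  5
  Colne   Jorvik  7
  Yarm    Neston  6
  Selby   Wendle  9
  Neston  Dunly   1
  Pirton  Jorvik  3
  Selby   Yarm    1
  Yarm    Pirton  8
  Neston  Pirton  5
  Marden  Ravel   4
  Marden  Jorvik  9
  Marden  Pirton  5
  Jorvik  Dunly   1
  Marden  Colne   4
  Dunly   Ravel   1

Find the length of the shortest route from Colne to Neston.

9 min

Compare a few routes:
Colne–Jorvik–Dunly–Neston: 7+1+1 = 9
Colne–Marden–Pirton–Neston: 4+5+5 = 14
Colne–Marden–Pirton–Jorvik–Dunly–Neston: 4+5+3+1+1 = 14
Colne–Marden–Ravel–Dunly–Neston: 4+4+1+1 = 10
Cheapest is Colne–Jorvik–Dunly–Neston at 9 min.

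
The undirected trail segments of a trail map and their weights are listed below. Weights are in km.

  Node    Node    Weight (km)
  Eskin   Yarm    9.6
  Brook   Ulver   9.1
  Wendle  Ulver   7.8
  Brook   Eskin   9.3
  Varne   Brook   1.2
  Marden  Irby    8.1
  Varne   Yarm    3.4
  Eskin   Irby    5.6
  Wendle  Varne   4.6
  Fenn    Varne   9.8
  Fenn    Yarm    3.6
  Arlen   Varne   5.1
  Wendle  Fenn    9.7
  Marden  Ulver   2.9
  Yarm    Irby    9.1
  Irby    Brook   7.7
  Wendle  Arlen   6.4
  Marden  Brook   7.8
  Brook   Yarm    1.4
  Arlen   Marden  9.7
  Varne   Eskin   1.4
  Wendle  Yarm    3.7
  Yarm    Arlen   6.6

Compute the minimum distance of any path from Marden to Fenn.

Compare a few routes:
Marden–Brook–Varne–Yarm–Fenn: 7.8+1.2+3.4+3.6 = 16
Marden–Brook–Yarm–Fenn: 7.8+1.4+3.6 = 12.8
Marden–Ulver–Brook–Yarm–Fenn: 2.9+9.1+1.4+3.6 = 17
The minimum is 12.8 km via Marden–Brook–Yarm–Fenn.

12.8 km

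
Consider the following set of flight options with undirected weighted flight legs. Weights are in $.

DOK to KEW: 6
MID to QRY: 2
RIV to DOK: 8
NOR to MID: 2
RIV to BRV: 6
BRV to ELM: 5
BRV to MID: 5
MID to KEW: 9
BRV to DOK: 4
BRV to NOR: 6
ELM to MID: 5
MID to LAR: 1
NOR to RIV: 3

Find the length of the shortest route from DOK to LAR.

Running Dijkstra from DOK:
DOK: 0
BRV: 4  (via DOK)
KEW: 6  (via DOK)
RIV: 8  (via DOK)
MID: 9  (via BRV)
ELM: 9  (via BRV)
LAR: 10  (via MID)
Shortest route: DOK–BRV–MID–LAR = $10.

$10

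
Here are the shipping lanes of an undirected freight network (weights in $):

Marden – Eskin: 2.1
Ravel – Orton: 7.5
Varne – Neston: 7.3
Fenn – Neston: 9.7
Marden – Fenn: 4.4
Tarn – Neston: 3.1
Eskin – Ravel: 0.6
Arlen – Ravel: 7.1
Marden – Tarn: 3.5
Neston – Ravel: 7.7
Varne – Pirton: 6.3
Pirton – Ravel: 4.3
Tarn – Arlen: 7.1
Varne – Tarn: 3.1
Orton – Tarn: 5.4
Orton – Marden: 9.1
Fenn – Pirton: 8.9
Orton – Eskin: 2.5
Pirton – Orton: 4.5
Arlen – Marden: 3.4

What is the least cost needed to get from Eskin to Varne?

$8.7

Enumerating some paths:
Eskin → Orton → Tarn → Varne: 2.5+5.4+3.1 = 11
Eskin → Marden → Tarn → Varne: 2.1+3.5+3.1 = 8.7
Eskin → Ravel → Pirton → Varne: 0.6+4.3+6.3 = 11.2
Cheapest is Eskin → Marden → Tarn → Varne at $8.7.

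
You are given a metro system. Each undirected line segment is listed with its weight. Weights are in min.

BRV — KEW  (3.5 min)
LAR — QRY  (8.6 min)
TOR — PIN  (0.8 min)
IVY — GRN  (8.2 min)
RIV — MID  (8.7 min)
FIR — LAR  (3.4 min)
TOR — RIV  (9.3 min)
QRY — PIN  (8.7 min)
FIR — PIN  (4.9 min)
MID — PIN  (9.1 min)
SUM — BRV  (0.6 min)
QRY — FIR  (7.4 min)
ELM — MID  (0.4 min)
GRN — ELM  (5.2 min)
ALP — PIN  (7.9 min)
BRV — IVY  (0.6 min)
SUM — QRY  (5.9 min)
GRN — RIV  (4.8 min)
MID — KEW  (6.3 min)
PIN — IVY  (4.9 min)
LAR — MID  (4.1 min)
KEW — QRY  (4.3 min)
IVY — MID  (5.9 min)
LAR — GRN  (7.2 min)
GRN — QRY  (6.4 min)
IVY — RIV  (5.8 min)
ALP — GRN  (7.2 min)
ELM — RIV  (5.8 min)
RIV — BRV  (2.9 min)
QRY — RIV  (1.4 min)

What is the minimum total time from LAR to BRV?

10.6 min

Enumerating some paths:
LAR - FIR - PIN - IVY - BRV: 3.4+4.9+4.9+0.6 = 13.8
LAR - MID - IVY - BRV: 4.1+5.9+0.6 = 10.6
LAR - MID - ELM - RIV - BRV: 4.1+0.4+5.8+2.9 = 13.2
LAR - QRY - RIV - BRV: 8.6+1.4+2.9 = 12.9
Cheapest is LAR - MID - IVY - BRV at 10.6 min.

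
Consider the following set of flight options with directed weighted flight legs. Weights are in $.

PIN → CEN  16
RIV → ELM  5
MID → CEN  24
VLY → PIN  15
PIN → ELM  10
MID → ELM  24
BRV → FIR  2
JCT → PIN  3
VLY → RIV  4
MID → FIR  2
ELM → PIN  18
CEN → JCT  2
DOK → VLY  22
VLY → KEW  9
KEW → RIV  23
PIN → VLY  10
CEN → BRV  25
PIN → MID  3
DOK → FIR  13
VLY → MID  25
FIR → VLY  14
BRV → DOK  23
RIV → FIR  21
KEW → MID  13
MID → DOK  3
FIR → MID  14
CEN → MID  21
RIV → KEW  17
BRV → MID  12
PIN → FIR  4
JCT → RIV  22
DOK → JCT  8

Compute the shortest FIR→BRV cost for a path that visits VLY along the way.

Best FIR to VLY: FIR–VLY costing 14
Shortest VLY→BRV: VLY–PIN–CEN–BRV = 56
Total via VLY: 14 + 56 = $70.

$70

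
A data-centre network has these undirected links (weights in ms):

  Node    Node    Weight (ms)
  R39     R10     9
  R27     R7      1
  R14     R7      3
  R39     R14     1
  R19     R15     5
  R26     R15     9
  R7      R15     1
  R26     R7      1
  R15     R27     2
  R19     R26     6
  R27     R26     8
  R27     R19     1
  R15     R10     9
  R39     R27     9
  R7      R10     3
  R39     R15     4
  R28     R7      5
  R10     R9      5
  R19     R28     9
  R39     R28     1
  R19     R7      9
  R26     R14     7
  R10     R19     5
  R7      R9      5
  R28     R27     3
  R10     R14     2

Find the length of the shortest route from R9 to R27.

Candidate routes:
R9–R7–R27: 5+1 = 6
R9–R7–R15–R27: 5+1+2 = 8
The minimum is 6 ms via R9–R7–R27.

6 ms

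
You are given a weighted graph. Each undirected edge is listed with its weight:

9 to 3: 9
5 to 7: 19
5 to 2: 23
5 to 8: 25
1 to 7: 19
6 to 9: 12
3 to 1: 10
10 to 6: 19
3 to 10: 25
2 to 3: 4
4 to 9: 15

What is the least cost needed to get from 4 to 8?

76

Settle nodes by increasing distance from 4:
4: 0
9: 15  (via 4)
3: 24  (via 9)
6: 27  (via 9)
2: 28  (via 3)
1: 34  (via 3)
10: 46  (via 6)
5: 51  (via 2)
7: 53  (via 1)
8: 76  (via 5)
Shortest route: 4–9–3–2–5–8 = 76.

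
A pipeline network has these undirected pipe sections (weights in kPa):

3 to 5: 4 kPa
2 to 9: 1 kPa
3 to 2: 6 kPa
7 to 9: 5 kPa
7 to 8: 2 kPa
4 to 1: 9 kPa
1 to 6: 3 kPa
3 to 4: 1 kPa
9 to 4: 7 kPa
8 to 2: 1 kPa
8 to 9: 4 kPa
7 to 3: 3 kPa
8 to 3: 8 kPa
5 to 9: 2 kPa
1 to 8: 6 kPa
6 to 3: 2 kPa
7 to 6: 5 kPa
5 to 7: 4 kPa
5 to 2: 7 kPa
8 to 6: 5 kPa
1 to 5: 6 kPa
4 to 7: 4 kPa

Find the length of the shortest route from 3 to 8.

Candidate routes:
3–7–8: 3+2 = 5
3–2–8: 6+1 = 7
3–6–8: 2+5 = 7
The minimum is 5 kPa via 3–7–8.

5 kPa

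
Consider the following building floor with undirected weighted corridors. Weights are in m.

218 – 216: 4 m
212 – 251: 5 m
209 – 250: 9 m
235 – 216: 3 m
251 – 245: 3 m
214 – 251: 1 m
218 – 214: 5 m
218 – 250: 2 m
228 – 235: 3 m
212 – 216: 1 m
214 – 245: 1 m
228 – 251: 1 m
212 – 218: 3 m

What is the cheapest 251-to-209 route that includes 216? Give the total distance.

Best 251 to 216: 251–212–216 costing 6
Best 216 to 209: 216–218–250–209 costing 15
Total via 216: 6 + 15 = 21 m.

21 m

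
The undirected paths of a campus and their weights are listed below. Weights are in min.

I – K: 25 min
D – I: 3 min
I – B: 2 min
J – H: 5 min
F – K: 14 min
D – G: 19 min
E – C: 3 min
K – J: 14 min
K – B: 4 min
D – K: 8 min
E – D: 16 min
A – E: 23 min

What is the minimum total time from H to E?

Enumerating some paths:
H - J - K - D - E: 5+14+8+16 = 43
H - J - K - B - I - D - E: 5+14+4+2+3+16 = 44
The minimum is 43 min via H - J - K - D - E.

43 min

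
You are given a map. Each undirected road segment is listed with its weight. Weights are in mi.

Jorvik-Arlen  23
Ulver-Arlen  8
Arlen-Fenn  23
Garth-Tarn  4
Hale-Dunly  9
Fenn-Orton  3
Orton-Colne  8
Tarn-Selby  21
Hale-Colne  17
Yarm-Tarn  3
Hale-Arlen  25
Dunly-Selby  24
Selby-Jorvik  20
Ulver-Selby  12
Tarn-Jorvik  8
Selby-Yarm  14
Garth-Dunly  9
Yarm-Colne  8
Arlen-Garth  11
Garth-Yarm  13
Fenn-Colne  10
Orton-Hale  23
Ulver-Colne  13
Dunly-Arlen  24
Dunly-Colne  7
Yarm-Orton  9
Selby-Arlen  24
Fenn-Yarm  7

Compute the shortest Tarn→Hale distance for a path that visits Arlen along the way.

40 mi

Shortest Tarn→Arlen: Tarn → Garth → Arlen = 15
Best Arlen to Hale: Arlen → Hale costing 25
Total via Arlen: 15 + 25 = 40 mi.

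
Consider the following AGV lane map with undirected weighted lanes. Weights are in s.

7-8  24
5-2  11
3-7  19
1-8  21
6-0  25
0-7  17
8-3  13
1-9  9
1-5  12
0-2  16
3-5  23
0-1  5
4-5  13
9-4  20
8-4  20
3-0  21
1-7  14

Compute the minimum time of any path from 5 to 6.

Settle nodes by increasing distance from 5:
5: 0
2: 11  (via 5)
1: 12  (via 5)
4: 13  (via 5)
0: 17  (via 1)
9: 21  (via 1)
3: 23  (via 5)
7: 26  (via 1)
8: 33  (via 1)
6: 42  (via 0)
Shortest route: 5 → 1 → 0 → 6 = 42 s.

42 s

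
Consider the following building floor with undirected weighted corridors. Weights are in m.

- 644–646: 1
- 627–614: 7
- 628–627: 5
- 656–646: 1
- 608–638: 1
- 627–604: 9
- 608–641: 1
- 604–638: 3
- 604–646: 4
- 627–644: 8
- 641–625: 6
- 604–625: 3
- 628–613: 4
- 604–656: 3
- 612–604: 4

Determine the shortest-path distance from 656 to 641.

Running Dijkstra from 656:
656: 0
646: 1  (via 656)
644: 2  (via 646)
604: 3  (via 656)
625: 6  (via 604)
638: 6  (via 604)
612: 7  (via 604)
608: 7  (via 638)
641: 8  (via 608)
Shortest route: 656 → 604 → 638 → 608 → 641 = 8 m.

8 m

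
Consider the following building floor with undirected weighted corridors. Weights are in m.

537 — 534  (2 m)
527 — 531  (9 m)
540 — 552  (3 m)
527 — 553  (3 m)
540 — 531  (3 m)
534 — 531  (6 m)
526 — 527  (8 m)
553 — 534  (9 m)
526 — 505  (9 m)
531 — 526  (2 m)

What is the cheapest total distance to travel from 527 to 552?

15 m

Settle nodes by increasing distance from 527:
527: 0
553: 3  (via 527)
526: 8  (via 527)
531: 9  (via 527)
540: 12  (via 531)
534: 12  (via 553)
537: 14  (via 534)
552: 15  (via 540)
Shortest route: 527 → 531 → 540 → 552 = 15 m.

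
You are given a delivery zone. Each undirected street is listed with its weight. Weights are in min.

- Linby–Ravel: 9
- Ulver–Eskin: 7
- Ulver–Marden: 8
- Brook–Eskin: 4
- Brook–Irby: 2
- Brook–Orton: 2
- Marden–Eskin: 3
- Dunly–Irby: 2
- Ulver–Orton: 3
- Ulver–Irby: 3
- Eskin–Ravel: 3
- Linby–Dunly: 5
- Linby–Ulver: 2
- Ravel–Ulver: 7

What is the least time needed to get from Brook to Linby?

Running Dijkstra from Brook:
Brook: 0
Irby: 2  (via Brook)
Orton: 2  (via Brook)
Eskin: 4  (via Brook)
Dunly: 4  (via Irby)
Ulver: 5  (via Irby)
Linby: 7  (via Ulver)
Shortest route: Brook → Irby → Ulver → Linby = 7 min.

7 min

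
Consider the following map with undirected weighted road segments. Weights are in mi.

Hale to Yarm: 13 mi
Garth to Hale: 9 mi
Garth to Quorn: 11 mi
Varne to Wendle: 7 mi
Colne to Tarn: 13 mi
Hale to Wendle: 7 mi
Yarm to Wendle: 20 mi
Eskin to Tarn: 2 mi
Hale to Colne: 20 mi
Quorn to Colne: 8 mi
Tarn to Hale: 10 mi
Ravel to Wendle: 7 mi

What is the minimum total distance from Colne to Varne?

Enumerating some paths:
Colne - Quorn - Garth - Hale - Wendle - Varne: 8+11+9+7+7 = 42
Colne - Hale - Yarm - Wendle - Varne: 20+13+20+7 = 60
Colne - Tarn - Hale - Wendle - Varne: 13+10+7+7 = 37
Colne - Hale - Wendle - Varne: 20+7+7 = 34
Cheapest is Colne - Hale - Wendle - Varne at 34 mi.

34 mi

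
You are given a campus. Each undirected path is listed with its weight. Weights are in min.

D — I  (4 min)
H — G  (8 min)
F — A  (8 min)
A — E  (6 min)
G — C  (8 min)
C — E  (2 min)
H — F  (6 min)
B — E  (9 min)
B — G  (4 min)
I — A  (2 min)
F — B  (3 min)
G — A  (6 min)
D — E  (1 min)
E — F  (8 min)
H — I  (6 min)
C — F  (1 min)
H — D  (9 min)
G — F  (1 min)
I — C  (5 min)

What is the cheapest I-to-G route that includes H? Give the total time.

13 min

Best I to H: I → H costing 6
Best H to G: H → F → G costing 7
Total via H: 6 + 7 = 13 min.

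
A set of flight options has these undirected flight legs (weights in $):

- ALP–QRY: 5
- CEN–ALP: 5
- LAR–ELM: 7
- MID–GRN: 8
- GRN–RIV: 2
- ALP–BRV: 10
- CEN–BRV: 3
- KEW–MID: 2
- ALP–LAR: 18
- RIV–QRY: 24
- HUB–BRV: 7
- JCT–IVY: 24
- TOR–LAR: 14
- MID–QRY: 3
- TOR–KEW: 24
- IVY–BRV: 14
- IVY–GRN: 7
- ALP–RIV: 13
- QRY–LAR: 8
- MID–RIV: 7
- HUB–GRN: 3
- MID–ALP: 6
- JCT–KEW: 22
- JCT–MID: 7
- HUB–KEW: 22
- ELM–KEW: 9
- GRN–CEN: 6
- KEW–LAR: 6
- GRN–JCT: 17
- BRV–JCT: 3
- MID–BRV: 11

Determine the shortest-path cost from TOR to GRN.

Candidate routes:
TOR → LAR → KEW → MID → RIV → GRN: 14+6+2+7+2 = 31
TOR → LAR → QRY → MID → GRN: 14+8+3+8 = 33
TOR → LAR → KEW → MID → GRN: 14+6+2+8 = 30
Cheapest is TOR → LAR → KEW → MID → GRN at $30.

$30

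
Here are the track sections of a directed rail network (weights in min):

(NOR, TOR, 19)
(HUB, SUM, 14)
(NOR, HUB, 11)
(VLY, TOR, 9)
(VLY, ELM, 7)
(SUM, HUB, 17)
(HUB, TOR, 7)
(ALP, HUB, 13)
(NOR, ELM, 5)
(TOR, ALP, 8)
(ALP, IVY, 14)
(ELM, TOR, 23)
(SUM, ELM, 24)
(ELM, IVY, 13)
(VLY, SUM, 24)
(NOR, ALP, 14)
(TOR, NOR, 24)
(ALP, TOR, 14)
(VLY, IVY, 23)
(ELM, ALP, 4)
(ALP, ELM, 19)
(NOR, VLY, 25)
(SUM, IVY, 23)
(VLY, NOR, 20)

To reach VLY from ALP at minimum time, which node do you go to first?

TOR

Enumerating some paths:
ALP–TOR–NOR–VLY: 14+24+25 = 63
ALP–HUB–TOR–NOR–VLY: 13+7+24+25 = 69
ALP–ELM–TOR–NOR–VLY: 19+23+24+25 = 91
Cheapest is ALP–TOR–NOR–VLY at 63 min.
So from ALP the first move is to TOR.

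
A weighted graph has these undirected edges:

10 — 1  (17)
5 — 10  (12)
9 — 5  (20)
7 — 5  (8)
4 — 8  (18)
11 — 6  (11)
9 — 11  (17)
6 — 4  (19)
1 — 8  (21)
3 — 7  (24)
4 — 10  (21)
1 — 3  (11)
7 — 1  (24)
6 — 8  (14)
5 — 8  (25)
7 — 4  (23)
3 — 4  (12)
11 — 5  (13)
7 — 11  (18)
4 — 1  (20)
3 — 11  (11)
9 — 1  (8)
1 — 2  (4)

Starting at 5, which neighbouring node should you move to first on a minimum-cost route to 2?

Compare a few routes:
5 - 10 - 1 - 2: 12+17+4 = 33
5 - 9 - 1 - 2: 20+8+4 = 32
Cheapest is 5 - 9 - 1 - 2 at 32.
So from 5 the first move is to 9.

9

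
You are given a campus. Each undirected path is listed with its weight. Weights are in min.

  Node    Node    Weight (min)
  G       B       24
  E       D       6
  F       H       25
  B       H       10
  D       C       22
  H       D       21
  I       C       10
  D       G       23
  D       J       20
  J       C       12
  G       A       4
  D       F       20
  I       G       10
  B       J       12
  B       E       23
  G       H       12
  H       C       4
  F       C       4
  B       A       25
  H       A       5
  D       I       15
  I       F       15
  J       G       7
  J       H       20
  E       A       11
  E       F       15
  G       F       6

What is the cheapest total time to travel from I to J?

Compare a few routes:
I → C → J: 10+12 = 22
I → G → J: 10+7 = 17
Cheapest is I → G → J at 17 min.

17 min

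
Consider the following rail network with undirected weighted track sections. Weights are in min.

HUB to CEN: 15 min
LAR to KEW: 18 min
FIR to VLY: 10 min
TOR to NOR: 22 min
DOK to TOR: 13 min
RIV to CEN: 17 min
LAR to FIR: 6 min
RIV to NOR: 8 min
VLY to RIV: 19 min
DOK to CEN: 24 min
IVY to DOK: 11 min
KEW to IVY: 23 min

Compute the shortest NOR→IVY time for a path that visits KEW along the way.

84 min

Shortest NOR→KEW: NOR–RIV–VLY–FIR–LAR–KEW = 61
Shortest KEW→IVY: KEW–IVY = 23
Total via KEW: 61 + 23 = 84 min.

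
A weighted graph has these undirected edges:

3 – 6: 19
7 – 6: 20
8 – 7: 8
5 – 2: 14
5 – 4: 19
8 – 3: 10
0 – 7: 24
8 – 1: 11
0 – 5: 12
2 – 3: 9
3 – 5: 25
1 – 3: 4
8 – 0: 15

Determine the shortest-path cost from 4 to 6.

61

Running Dijkstra from 4:
4: 0
5: 19  (via 4)
0: 31  (via 5)
2: 33  (via 5)
3: 42  (via 2)
1: 46  (via 3)
8: 46  (via 0)
7: 54  (via 8)
6: 61  (via 3)
Shortest route: 4 → 5 → 2 → 3 → 6 = 61.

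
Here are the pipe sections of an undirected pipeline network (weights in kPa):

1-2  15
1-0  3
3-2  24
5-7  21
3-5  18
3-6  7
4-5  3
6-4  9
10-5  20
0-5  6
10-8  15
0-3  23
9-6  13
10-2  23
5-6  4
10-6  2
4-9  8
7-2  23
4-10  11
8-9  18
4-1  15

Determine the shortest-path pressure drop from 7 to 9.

32 kPa

Settle nodes by increasing distance from 7:
7: 0
5: 21  (via 7)
2: 23  (via 7)
4: 24  (via 5)
6: 25  (via 5)
0: 27  (via 5)
10: 27  (via 6)
1: 30  (via 0)
3: 32  (via 6)
9: 32  (via 4)
Shortest route: 7–5–4–9 = 32 kPa.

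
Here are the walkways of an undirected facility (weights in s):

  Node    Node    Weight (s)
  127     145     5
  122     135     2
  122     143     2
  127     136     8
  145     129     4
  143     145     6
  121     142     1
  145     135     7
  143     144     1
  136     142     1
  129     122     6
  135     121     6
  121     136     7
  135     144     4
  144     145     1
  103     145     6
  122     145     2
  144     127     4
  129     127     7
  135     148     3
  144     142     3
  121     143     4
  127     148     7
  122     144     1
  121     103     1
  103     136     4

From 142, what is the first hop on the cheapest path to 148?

Compare a few routes:
142 - 144 - 135 - 148: 3+4+3 = 10
142 - 144 - 122 - 135 - 148: 3+1+2+3 = 9
Cheapest is 142 - 144 - 122 - 135 - 148 at 9 s.
So from 142 the first move is to 144.

144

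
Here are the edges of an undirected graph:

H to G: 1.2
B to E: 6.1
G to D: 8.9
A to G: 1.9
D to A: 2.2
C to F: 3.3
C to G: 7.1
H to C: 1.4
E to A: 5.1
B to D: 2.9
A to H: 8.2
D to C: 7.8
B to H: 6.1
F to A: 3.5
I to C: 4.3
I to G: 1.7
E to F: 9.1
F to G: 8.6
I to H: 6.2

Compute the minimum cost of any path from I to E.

8.7

Candidate routes:
I - G - A - E: 1.7+1.9+5.1 = 8.7
I - C - H - G - A - E: 4.3+1.4+1.2+1.9+5.1 = 13.9
I - H - G - A - E: 6.2+1.2+1.9+5.1 = 14.4
Cheapest is I - G - A - E at 8.7.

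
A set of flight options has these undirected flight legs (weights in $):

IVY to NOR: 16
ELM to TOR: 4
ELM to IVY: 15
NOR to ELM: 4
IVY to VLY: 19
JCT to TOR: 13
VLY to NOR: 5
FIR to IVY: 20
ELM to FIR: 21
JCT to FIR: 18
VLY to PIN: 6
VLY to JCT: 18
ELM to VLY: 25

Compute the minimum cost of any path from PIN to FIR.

$36

Shortest distances from PIN:
PIN: 0
VLY: 6  (via PIN)
NOR: 11  (via VLY)
ELM: 15  (via NOR)
TOR: 19  (via ELM)
JCT: 24  (via VLY)
IVY: 25  (via VLY)
FIR: 36  (via ELM)
Shortest route: PIN → VLY → NOR → ELM → FIR = $36.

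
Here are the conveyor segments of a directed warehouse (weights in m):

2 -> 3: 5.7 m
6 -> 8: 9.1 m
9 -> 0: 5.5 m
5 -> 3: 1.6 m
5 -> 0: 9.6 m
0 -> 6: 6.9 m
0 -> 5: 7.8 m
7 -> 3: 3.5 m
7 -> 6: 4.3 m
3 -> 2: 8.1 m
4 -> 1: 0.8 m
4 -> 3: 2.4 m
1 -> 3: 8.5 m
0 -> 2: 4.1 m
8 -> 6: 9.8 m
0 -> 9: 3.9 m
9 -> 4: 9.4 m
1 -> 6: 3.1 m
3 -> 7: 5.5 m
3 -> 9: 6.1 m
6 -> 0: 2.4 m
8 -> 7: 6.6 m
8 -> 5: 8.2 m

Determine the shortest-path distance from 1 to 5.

13.3 m

Enumerating some paths:
1–6–8–5: 3.1+9.1+8.2 = 20.4
1–6–0–5: 3.1+2.4+7.8 = 13.3
1–3–9–0–5: 8.5+6.1+5.5+7.8 = 27.9
Cheapest is 1–6–0–5 at 13.3 m.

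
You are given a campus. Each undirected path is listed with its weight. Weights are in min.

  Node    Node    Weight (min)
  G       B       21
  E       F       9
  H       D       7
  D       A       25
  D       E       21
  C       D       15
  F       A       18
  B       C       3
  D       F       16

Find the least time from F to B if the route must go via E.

Best F to E: F → E costing 9
Best E to B: E → D → C → B costing 39
Total via E: 9 + 39 = 48 min.

48 min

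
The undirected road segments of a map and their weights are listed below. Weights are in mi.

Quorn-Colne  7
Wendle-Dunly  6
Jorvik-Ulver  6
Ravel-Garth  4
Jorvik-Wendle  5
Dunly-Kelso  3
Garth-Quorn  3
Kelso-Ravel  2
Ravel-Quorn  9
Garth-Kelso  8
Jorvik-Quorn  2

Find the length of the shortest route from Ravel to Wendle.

11 mi

Running Dijkstra from Ravel:
Ravel: 0
Kelso: 2  (via Ravel)
Garth: 4  (via Ravel)
Dunly: 5  (via Kelso)
Quorn: 7  (via Garth)
Jorvik: 9  (via Quorn)
Wendle: 11  (via Dunly)
Shortest route: Ravel–Kelso–Dunly–Wendle = 11 mi.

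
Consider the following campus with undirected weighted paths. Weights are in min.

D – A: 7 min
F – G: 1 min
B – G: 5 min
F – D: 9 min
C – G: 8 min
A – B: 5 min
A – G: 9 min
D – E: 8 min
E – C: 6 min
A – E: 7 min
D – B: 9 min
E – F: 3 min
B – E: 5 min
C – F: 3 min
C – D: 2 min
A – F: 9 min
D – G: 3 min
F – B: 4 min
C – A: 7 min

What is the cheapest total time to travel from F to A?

Candidate routes:
F–G–A: 1+9 = 10
F–E–A: 3+7 = 10
F–A: 9 = 9
The minimum is 9 min via F–A.

9 min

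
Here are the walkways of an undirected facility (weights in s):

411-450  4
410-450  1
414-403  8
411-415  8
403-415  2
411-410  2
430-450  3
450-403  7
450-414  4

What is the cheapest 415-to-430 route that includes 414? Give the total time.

17 s

Best 415 to 414: 415 → 403 → 414 costing 10
Shortest 414→430: 414 → 450 → 430 = 7
Total via 414: 10 + 7 = 17 s.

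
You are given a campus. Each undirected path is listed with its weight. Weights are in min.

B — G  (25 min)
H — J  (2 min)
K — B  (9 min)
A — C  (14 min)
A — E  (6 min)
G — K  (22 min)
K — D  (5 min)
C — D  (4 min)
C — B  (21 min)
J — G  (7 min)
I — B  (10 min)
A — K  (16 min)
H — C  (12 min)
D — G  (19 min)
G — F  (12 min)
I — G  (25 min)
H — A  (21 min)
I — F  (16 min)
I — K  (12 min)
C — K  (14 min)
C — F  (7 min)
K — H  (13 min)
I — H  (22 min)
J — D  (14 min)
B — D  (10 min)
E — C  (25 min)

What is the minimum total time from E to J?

Settle nodes by increasing distance from E:
E: 0
A: 6  (via E)
C: 20  (via A)
K: 22  (via A)
D: 24  (via C)
F: 27  (via C)
H: 27  (via A)
J: 29  (via H)
Shortest route: E–A–H–J = 29 min.

29 min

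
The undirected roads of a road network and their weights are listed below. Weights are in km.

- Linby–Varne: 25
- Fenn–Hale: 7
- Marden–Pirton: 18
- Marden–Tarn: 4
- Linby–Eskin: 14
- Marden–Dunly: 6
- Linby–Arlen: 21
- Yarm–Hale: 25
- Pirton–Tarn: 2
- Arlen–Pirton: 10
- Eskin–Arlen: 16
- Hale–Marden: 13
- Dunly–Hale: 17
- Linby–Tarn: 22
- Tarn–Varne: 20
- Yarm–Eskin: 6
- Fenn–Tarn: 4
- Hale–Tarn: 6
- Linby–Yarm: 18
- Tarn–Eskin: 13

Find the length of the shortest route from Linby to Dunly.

Enumerating some paths:
Linby → Tarn → Marden → Dunly: 22+4+6 = 32
Linby → Tarn → Hale → Dunly: 22+6+17 = 45
Linby → Eskin → Tarn → Marden → Dunly: 14+13+4+6 = 37
Linby → Arlen → Pirton → Tarn → Marden → Dunly: 21+10+2+4+6 = 43
Cheapest is Linby → Tarn → Marden → Dunly at 32 km.

32 km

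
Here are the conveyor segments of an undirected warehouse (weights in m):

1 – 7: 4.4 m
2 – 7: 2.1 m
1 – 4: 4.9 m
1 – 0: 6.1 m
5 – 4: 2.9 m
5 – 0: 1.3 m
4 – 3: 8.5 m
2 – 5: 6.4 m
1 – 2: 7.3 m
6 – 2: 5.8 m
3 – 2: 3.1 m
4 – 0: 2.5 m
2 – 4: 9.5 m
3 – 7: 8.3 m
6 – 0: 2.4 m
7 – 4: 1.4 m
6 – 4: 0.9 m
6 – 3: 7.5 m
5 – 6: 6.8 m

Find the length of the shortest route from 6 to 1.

Candidate routes:
6 → 4 → 1: 0.9+4.9 = 5.8
6 → 0 → 1: 2.4+6.1 = 8.5
6 → 4 → 7 → 1: 0.9+1.4+4.4 = 6.7
Cheapest is 6 → 4 → 1 at 5.8 m.

5.8 m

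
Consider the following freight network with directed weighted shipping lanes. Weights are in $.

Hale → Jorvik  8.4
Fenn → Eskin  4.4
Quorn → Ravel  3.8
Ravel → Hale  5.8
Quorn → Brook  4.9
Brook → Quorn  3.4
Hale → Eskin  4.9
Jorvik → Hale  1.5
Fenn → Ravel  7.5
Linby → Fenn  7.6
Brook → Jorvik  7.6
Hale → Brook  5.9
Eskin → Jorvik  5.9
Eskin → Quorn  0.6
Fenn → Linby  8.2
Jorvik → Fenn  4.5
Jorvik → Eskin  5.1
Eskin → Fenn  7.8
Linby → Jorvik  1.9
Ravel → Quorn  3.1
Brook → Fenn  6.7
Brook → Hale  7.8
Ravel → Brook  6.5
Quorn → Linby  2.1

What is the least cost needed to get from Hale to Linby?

$7.6

Shortest distances from Hale:
Hale: 0
Eskin: 4.9  (via Hale)
Quorn: 5.5  (via Eskin)
Brook: 5.9  (via Hale)
Linby: 7.6  (via Quorn)
Shortest route: Hale–Eskin–Quorn–Linby = $7.6.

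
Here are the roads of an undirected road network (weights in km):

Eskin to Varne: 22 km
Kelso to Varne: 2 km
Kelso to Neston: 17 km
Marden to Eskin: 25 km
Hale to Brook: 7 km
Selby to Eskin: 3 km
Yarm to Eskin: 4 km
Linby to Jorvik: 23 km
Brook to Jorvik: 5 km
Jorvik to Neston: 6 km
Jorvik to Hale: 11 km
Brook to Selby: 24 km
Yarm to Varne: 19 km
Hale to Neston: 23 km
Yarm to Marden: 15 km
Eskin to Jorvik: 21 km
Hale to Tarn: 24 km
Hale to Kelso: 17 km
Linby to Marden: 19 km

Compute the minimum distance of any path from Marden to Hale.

51 km

Candidate routes:
Marden - Yarm - Varne - Kelso - Hale: 15+19+2+17 = 53
Marden - Yarm - Eskin - Jorvik - Hale: 15+4+21+11 = 51
Marden - Yarm - Eskin - Jorvik - Brook - Hale: 15+4+21+5+7 = 52
Marden - Linby - Jorvik - Hale: 19+23+11 = 53
The minimum is 51 km via Marden - Yarm - Eskin - Jorvik - Hale.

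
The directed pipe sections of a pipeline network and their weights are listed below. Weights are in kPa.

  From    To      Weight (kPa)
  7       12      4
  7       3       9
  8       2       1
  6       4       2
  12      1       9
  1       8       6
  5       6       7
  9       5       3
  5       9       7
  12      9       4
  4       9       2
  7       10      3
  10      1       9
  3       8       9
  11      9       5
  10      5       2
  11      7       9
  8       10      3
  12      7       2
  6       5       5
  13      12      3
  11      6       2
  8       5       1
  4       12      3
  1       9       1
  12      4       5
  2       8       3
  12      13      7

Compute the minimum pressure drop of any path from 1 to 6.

Compare a few routes:
1 - 9 - 5 - 6: 1+3+7 = 11
1 - 8 - 10 - 5 - 6: 6+3+2+7 = 18
1 - 8 - 5 - 6: 6+1+7 = 14
Cheapest is 1 - 9 - 5 - 6 at 11 kPa.

11 kPa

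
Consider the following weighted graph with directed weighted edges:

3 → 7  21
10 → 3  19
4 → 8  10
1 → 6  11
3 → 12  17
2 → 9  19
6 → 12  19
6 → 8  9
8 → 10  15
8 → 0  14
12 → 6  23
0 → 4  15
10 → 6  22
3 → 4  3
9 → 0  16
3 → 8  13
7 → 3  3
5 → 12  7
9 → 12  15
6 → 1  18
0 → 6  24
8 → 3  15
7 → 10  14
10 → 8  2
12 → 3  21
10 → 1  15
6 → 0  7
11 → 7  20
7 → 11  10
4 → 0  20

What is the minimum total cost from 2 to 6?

Enumerating some paths:
2 → 9 → 0 → 4 → 8 → 10 → 1 → 6: 19+16+15+10+15+15+11 = 101
2 → 9 → 0 → 4 → 8 → 10 → 6: 19+16+15+10+15+22 = 97
2 → 9 → 12 → 6: 19+15+23 = 57
2 → 9 → 0 → 6: 19+16+24 = 59
The minimum is 57 via 2 → 9 → 12 → 6.

57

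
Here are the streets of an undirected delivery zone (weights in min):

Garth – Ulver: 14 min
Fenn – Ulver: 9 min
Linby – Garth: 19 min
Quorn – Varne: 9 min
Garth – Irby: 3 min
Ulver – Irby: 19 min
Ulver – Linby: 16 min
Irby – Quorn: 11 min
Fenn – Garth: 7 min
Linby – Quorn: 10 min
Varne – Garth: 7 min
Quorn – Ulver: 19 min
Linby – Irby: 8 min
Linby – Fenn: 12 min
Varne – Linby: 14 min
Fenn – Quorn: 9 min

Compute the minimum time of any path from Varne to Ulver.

21 min

Candidate routes:
Varne → Garth → Fenn → Ulver: 7+7+9 = 23
Varne → Quorn → Fenn → Ulver: 9+9+9 = 27
Varne → Garth → Ulver: 7+14 = 21
The minimum is 21 min via Varne → Garth → Ulver.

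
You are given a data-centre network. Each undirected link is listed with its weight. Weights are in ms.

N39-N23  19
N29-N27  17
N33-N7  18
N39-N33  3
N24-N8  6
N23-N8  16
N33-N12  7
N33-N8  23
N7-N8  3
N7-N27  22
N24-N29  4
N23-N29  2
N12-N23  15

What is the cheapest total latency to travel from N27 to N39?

Candidate routes:
N27 - N29 - N23 - N12 - N33 - N39: 17+2+15+7+3 = 44
N27 - N29 - N23 - N39: 17+2+19 = 38
N27 - N7 - N33 - N39: 22+18+3 = 43
N27 - N29 - N24 - N8 - N7 - N33 - N39: 17+4+6+3+18+3 = 51
The minimum is 38 ms via N27 - N29 - N23 - N39.

38 ms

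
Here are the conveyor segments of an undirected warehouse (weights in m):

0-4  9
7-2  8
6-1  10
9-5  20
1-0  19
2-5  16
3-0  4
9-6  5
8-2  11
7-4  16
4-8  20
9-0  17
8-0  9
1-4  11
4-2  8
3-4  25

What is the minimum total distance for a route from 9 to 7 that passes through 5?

44 m

Best 9 to 5: 9–5 costing 20
Shortest 5→7: 5–2–7 = 24
Total via 5: 20 + 24 = 44 m.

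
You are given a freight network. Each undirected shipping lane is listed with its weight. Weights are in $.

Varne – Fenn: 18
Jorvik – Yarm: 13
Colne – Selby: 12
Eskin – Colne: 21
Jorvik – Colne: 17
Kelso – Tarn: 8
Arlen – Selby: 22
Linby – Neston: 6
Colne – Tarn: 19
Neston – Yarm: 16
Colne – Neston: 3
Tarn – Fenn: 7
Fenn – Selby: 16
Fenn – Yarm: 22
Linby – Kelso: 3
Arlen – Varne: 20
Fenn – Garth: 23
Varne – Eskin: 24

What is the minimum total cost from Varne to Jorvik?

Shortest distances from Varne:
Varne: 0
Fenn: 18  (via Varne)
Arlen: 20  (via Varne)
Eskin: 24  (via Varne)
Tarn: 25  (via Fenn)
Kelso: 33  (via Tarn)
Selby: 34  (via Fenn)
Linby: 36  (via Kelso)
Yarm: 40  (via Fenn)
Garth: 41  (via Fenn)
Neston: 42  (via Linby)
Colne: 44  (via Tarn)
Jorvik: 53  (via Yarm)
Shortest route: Varne → Fenn → Yarm → Jorvik = $53.

$53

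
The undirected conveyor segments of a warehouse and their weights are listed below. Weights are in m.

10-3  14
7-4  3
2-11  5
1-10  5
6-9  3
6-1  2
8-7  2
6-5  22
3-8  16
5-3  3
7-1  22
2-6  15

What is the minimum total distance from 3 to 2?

36 m

Enumerating some paths:
3 → 10 → 1 → 6 → 2: 14+5+2+15 = 36
3 → 5 → 6 → 2: 3+22+15 = 40
Cheapest is 3 → 10 → 1 → 6 → 2 at 36 m.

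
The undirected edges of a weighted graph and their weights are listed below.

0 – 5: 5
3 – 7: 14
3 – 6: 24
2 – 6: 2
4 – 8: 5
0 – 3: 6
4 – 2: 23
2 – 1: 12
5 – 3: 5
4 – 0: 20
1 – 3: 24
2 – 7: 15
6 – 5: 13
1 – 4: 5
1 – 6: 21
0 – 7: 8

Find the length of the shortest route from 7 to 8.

33

Running Dijkstra from 7:
7: 0
0: 8  (via 7)
5: 13  (via 0)
3: 14  (via 7)
2: 15  (via 7)
6: 17  (via 2)
1: 27  (via 2)
4: 28  (via 0)
8: 33  (via 4)
Shortest route: 7–0–4–8 = 33.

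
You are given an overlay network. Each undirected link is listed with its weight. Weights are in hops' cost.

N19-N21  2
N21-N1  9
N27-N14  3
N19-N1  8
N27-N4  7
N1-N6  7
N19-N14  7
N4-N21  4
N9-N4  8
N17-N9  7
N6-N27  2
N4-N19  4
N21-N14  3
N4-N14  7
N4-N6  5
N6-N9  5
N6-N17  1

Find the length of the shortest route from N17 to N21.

9 hops' cost

Compare a few routes:
N17 → N6 → N4 → N19 → N21: 1+5+4+2 = 12
N17 → N6 → N27 → N14 → N21: 1+2+3+3 = 9
N17 → N6 → N4 → N21: 1+5+4 = 10
Cheapest is N17 → N6 → N27 → N14 → N21 at 9 hops' cost.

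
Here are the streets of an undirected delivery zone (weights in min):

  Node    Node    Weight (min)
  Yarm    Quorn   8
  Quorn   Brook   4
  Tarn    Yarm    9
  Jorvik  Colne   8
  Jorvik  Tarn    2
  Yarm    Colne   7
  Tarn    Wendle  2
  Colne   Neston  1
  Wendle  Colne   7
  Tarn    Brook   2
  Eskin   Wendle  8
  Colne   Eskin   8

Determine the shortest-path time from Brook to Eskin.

Candidate routes:
Brook → Tarn → Wendle → Eskin: 2+2+8 = 12
Brook → Tarn → Wendle → Colne → Eskin: 2+2+7+8 = 19
Cheapest is Brook → Tarn → Wendle → Eskin at 12 min.

12 min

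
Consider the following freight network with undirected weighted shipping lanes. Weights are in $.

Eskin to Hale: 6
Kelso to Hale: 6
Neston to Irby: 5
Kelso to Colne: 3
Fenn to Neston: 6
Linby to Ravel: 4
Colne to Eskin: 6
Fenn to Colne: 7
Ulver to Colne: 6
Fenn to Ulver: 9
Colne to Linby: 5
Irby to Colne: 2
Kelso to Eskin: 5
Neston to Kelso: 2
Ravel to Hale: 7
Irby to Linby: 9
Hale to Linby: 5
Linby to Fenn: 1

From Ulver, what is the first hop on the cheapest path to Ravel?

Fenn

Enumerating some paths:
Ulver–Fenn–Linby–Ravel: 9+1+4 = 14
Ulver–Colne–Fenn–Linby–Ravel: 6+7+1+4 = 18
Ulver–Colne–Irby–Linby–Ravel: 6+2+9+4 = 21
Ulver–Colne–Linby–Ravel: 6+5+4 = 15
Cheapest is Ulver–Fenn–Linby–Ravel at $14.
So from Ulver the first move is to Fenn.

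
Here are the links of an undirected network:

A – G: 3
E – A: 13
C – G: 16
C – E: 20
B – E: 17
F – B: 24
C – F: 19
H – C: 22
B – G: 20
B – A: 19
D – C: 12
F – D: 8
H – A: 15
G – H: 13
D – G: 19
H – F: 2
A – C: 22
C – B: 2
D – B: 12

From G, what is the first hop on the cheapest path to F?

H

Candidate routes:
G - A - H - F: 3+15+2 = 20
G - H - F: 13+2 = 15
G - D - F: 19+8 = 27
Cheapest is G - H - F at 15.
So from G the first move is to H.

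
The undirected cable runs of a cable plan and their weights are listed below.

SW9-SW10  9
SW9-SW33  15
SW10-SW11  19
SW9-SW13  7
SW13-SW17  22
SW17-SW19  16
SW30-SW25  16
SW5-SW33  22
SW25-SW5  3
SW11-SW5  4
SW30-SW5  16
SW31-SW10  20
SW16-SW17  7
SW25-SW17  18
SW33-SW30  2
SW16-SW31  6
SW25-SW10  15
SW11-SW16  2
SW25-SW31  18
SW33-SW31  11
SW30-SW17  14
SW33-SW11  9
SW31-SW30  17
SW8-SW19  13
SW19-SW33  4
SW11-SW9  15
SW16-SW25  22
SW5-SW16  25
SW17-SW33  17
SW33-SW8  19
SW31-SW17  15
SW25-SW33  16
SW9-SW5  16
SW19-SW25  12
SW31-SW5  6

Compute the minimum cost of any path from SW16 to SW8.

28

Candidate routes:
SW16 - SW11 - SW33 - SW19 - SW8: 2+9+4+13 = 28
SW16 - SW11 - SW5 - SW25 - SW19 - SW8: 2+4+3+12+13 = 34
SW16 - SW11 - SW33 - SW8: 2+9+19 = 30
SW16 - SW31 - SW33 - SW19 - SW8: 6+11+4+13 = 34
The minimum is 28 via SW16 - SW11 - SW33 - SW19 - SW8.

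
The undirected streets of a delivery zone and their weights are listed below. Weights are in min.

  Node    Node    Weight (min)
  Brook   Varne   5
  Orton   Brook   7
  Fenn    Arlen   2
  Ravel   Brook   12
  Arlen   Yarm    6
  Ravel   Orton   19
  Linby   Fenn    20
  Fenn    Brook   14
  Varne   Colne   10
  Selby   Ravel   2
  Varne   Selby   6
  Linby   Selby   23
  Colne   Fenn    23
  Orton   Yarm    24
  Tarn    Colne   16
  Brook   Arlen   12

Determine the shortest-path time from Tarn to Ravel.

Compare a few routes:
Tarn → Colne → Varne → Selby → Ravel: 16+10+6+2 = 34
Tarn → Colne → Varne → Brook → Ravel: 16+10+5+12 = 43
Tarn → Colne → Varne → Brook → Orton → Ravel: 16+10+5+7+19 = 57
Cheapest is Tarn → Colne → Varne → Selby → Ravel at 34 min.

34 min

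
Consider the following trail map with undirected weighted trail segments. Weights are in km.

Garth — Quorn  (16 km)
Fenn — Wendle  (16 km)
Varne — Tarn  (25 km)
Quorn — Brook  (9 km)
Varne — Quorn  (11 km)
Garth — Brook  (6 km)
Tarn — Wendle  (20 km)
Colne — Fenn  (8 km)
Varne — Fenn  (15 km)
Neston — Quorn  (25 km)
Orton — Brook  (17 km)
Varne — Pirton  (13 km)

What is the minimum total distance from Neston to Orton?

51 km

Shortest distances from Neston:
Neston: 0
Quorn: 25  (via Neston)
Brook: 34  (via Quorn)
Varne: 36  (via Quorn)
Garth: 40  (via Brook)
Pirton: 49  (via Varne)
Fenn: 51  (via Varne)
Orton: 51  (via Brook)
Shortest route: Neston–Quorn–Brook–Orton = 51 km.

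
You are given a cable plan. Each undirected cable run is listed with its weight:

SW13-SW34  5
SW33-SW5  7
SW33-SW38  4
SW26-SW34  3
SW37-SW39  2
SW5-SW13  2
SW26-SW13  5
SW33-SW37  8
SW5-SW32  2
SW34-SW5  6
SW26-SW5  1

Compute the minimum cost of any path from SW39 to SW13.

19

Running Dijkstra from SW39:
SW39: 0
SW37: 2  (via SW39)
SW33: 10  (via SW37)
SW38: 14  (via SW33)
SW5: 17  (via SW33)
SW26: 18  (via SW5)
SW32: 19  (via SW5)
SW13: 19  (via SW5)
Shortest route: SW39–SW37–SW33–SW5–SW13 = 19.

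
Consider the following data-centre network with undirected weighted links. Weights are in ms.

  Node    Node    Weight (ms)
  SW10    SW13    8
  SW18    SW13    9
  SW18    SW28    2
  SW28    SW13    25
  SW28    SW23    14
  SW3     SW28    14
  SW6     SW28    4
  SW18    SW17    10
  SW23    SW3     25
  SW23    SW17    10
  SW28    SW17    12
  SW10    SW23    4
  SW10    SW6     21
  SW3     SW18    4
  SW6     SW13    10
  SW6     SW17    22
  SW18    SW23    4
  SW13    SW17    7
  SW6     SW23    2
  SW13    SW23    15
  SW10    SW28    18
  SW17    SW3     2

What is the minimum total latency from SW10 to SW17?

Candidate routes:
SW10–SW13–SW17: 8+7 = 15
SW10–SW23–SW17: 4+10 = 14
SW10–SW23–SW18–SW17: 4+4+10 = 18
Cheapest is SW10–SW23–SW17 at 14 ms.

14 ms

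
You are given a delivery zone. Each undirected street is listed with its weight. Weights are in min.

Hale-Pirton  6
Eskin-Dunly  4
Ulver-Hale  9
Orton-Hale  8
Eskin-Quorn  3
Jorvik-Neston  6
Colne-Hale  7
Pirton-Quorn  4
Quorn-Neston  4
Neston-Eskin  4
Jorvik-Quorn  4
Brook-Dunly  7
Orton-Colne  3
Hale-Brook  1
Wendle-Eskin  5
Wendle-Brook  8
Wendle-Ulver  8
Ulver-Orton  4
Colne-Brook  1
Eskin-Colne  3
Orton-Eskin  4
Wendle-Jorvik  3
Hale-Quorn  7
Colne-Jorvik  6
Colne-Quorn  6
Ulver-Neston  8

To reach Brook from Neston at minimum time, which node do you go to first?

Eskin

Compare a few routes:
Neston - Quorn - Eskin - Colne - Brook: 4+3+3+1 = 11
Neston - Eskin - Colne - Brook: 4+3+1 = 8
The minimum is 8 min via Neston - Eskin - Colne - Brook.
So from Neston the first move is to Eskin.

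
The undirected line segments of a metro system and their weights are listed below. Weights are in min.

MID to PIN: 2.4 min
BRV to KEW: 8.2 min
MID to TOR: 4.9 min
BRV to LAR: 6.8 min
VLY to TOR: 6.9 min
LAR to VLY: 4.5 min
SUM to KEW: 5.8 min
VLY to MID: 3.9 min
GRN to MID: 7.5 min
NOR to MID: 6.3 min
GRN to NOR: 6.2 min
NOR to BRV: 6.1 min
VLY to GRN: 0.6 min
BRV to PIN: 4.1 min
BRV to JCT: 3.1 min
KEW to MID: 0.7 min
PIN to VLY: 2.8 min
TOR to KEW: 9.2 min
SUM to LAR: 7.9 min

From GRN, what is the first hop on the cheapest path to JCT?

Compare a few routes:
GRN → VLY → MID → PIN → BRV → JCT: 0.6+3.9+2.4+4.1+3.1 = 14.1
GRN → VLY → PIN → BRV → JCT: 0.6+2.8+4.1+3.1 = 10.6
GRN → VLY → LAR → BRV → JCT: 0.6+4.5+6.8+3.1 = 15
The minimum is 10.6 min via GRN → VLY → PIN → BRV → JCT.
So from GRN the first move is to VLY.

VLY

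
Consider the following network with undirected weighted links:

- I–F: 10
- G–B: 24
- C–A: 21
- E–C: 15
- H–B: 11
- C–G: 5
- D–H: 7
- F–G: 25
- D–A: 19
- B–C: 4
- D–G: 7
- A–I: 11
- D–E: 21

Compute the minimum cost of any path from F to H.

Compare a few routes:
F - G - C - B - H: 25+5+4+11 = 45
F - G - D - H: 25+7+7 = 39
Cheapest is F - G - D - H at 39.

39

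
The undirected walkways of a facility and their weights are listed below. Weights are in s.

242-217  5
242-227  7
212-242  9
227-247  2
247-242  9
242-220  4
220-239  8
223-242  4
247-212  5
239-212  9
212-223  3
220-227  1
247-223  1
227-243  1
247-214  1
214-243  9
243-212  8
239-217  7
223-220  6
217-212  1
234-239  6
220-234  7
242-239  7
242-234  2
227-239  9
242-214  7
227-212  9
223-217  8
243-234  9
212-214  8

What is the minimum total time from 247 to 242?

Shortest distances from 247:
247: 0
214: 1  (via 247)
223: 1  (via 247)
227: 2  (via 247)
243: 3  (via 227)
220: 3  (via 227)
212: 4  (via 223)
242: 5  (via 223)
Shortest route: 247 → 223 → 242 = 5 s.

5 s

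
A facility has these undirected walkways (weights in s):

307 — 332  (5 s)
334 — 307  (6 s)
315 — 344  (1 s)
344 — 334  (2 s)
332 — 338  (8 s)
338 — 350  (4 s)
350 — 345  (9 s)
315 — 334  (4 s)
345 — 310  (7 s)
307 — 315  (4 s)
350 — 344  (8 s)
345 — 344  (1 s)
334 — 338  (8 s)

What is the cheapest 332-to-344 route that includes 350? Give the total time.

20 s

Shortest 332→350: 332 → 338 → 350 = 12
Best 350 to 344: 350 → 344 costing 8
Total via 350: 12 + 8 = 20 s.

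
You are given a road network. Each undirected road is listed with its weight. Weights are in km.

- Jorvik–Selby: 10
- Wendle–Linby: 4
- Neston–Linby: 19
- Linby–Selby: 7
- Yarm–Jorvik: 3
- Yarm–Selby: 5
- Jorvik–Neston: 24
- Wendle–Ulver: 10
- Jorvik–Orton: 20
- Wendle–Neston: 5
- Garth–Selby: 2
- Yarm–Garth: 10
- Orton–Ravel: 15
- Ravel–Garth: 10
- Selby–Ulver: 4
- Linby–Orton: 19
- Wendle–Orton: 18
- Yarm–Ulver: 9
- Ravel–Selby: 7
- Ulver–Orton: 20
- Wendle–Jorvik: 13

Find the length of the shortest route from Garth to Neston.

18 km

Compare a few routes:
Garth → Selby → Linby → Neston: 2+7+19 = 28
Garth → Selby → Linby → Wendle → Neston: 2+7+4+5 = 18
Garth → Selby → Ulver → Wendle → Neston: 2+4+10+5 = 21
The minimum is 18 km via Garth → Selby → Linby → Wendle → Neston.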